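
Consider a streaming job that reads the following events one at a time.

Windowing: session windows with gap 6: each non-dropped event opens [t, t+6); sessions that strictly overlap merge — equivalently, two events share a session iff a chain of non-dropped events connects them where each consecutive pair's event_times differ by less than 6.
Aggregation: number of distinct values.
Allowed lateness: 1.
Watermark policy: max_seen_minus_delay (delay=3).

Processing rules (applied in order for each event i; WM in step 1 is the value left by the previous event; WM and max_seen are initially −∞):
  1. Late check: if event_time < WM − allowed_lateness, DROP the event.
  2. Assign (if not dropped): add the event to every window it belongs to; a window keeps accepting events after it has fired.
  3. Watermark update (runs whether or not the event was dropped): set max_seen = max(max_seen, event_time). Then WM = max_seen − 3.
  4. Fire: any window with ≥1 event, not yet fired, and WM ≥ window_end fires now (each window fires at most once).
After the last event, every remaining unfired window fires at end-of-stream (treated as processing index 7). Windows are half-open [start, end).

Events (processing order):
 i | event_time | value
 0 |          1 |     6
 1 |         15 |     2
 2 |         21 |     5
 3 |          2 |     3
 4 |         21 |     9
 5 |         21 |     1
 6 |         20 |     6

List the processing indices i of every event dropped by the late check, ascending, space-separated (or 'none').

3

i=0 t=1 v=6: → [1,7); WM=-2
i=1 t=15 v=2: → [15,21); WM=12
i=2 t=21 v=5: → [21,27); WM=18
i=3 t=2 v=3: DROP (t<18-1); WM=18
i=4 t=21 v=9: → [21,27); WM=18
i=5 t=21 v=1: → [21,27); WM=18
i=6 t=20 v=6: → [15,27); WM=18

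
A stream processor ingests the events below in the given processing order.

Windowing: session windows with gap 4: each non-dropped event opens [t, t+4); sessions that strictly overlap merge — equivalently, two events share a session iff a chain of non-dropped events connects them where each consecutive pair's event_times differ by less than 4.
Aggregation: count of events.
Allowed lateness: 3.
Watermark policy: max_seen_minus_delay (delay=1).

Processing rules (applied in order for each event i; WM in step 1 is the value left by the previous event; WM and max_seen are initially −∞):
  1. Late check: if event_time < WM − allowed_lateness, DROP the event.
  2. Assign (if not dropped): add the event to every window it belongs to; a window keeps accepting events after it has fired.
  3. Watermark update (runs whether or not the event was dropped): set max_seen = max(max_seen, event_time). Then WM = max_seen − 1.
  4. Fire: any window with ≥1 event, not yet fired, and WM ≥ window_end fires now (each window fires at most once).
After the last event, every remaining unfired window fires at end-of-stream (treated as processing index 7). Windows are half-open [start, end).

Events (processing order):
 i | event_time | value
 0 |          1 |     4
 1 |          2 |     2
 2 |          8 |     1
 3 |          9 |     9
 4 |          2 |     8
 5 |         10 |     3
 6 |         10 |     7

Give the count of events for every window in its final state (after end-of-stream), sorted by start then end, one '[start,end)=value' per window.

i=0 t=1 v=4: → [1,5); WM=0
i=1 t=2 v=2: → [1,6); WM=1
i=2 t=8 v=1: → [8,12); WM=7
i=3 t=9 v=9: → [8,13); WM=8
i=4 t=2 v=8: DROP (t<8-3); WM=8
i=5 t=10 v=3: → [8,14); WM=9
i=6 t=10 v=7: → [8,14); WM=9

[1,6)=2 [8,14)=4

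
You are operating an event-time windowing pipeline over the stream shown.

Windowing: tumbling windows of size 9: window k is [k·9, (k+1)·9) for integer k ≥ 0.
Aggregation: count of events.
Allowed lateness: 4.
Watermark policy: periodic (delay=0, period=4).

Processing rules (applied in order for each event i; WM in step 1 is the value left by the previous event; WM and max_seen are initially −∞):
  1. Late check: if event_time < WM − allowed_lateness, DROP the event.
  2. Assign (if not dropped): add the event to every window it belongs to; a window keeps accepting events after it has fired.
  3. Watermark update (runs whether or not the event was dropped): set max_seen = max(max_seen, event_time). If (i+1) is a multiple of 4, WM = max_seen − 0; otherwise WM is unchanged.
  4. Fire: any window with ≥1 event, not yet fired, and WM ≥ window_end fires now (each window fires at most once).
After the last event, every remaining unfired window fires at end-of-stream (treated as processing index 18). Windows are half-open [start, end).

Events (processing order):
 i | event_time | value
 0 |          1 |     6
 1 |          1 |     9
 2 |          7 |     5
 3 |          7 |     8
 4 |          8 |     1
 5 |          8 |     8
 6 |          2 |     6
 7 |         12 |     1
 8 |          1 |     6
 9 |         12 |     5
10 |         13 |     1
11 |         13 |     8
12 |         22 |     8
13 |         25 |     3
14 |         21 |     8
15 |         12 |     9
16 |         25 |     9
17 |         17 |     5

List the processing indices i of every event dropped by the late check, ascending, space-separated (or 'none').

6 8 17

i=0 t=1 v=6: → [0,9); WM=−∞
i=1 t=1 v=9: → [0,9); WM=−∞
i=2 t=7 v=5: → [0,9); WM=−∞
i=3 t=7 v=8: → [0,9); WM=7
i=4 t=8 v=1: → [0,9); WM=7
i=5 t=8 v=8: → [0,9); WM=7
i=6 t=2 v=6: DROP (t<7-4); WM=7
i=7 t=12 v=1: → [9,18); WM=12; [0,9) fires=6
i=8 t=1 v=6: DROP (t<12-4); WM=12
i=9 t=12 v=5: → [9,18); WM=12
i=10 t=13 v=1: → [9,18); WM=12
i=11 t=13 v=8: → [9,18); WM=13
i=12 t=22 v=8: → [18,27); WM=13
i=13 t=25 v=3: → [18,27); WM=13
i=14 t=21 v=8: → [18,27); WM=13
i=15 t=12 v=9: → [9,18); WM=25; [9,18) fires=5
i=16 t=25 v=9: → [18,27); WM=25
i=17 t=17 v=5: DROP (t<25-4); WM=25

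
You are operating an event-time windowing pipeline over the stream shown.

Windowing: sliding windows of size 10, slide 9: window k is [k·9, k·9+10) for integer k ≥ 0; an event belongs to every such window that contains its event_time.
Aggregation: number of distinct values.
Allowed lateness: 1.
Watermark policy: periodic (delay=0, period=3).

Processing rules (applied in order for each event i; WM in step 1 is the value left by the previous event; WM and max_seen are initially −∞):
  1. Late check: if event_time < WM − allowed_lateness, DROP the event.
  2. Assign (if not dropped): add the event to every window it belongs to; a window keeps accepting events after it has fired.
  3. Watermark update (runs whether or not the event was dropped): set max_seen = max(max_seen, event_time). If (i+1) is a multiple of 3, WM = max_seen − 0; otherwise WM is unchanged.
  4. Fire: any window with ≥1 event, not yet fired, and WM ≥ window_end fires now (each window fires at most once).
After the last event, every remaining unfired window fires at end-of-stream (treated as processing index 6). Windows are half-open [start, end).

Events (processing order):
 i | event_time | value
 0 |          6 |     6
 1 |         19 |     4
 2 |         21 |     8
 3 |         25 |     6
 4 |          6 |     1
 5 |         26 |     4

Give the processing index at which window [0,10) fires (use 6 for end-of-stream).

i=0 t=6 v=6: → [0,10); WM=−∞
i=1 t=19 v=4: → [18,28); WM=−∞
i=2 t=21 v=8: → [18,28); WM=21; [0,10) fires=1
i=3 t=25 v=6: → [18,28); WM=21
i=4 t=6 v=1: DROP (t<21-1); WM=21
i=5 t=26 v=4: → [18,28); WM=26

2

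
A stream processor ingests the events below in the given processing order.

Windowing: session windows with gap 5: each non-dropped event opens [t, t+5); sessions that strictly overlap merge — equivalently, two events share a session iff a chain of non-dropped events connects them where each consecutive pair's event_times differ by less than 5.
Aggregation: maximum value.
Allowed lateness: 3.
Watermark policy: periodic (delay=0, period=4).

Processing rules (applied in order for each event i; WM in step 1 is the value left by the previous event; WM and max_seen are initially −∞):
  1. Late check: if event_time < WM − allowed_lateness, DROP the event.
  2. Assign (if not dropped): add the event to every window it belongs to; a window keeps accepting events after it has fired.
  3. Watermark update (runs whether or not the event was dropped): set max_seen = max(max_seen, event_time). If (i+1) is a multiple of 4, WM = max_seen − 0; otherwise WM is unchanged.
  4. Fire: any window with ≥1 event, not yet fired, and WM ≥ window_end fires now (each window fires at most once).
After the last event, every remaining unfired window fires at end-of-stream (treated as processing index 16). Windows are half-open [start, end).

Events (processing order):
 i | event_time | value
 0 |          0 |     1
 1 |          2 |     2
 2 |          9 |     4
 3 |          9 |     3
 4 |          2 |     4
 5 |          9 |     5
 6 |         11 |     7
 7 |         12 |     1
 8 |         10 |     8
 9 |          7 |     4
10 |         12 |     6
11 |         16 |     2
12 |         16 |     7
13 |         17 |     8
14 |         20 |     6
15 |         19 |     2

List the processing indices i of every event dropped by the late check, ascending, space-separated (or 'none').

4 9

i=0 t=0 v=1: → [0,5); WM=−∞
i=1 t=2 v=2: → [0,7); WM=−∞
i=2 t=9 v=4: → [9,14); WM=−∞
i=3 t=9 v=3: → [9,14); WM=9
i=4 t=2 v=4: DROP (t<9-3); WM=9
i=5 t=9 v=5: → [9,14); WM=9
i=6 t=11 v=7: → [9,16); WM=9
i=7 t=12 v=1: → [9,17); WM=12
i=8 t=10 v=8: → [9,17); WM=12
i=9 t=7 v=4: DROP (t<12-3); WM=12
i=10 t=12 v=6: → [9,17); WM=12
i=11 t=16 v=2: → [9,21); WM=16
i=12 t=16 v=7: → [9,21); WM=16
i=13 t=17 v=8: → [9,22); WM=16
i=14 t=20 v=6: → [9,25); WM=16
i=15 t=19 v=2: → [9,25); WM=20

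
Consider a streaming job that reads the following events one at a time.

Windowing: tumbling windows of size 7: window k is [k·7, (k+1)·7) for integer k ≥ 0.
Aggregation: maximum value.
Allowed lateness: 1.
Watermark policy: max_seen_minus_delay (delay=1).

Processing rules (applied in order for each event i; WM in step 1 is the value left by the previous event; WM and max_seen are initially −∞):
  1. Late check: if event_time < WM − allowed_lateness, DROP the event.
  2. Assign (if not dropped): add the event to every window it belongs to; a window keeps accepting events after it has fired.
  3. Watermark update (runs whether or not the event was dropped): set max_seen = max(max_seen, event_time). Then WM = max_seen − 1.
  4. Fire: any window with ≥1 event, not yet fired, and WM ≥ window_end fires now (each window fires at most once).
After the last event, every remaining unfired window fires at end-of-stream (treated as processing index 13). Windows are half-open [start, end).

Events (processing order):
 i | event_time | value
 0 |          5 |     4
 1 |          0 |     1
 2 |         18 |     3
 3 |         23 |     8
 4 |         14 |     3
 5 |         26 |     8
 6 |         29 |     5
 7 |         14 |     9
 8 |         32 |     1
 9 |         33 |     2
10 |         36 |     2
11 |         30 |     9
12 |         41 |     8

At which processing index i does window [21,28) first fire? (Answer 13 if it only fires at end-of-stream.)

6

i=0 t=5 v=4: → [0,7); WM=4
i=1 t=0 v=1: DROP (t<4-1); WM=4
i=2 t=18 v=3: → [14,21); WM=17; [0,7) fires=4
i=3 t=23 v=8: → [21,28); WM=22; [14,21) fires=3
i=4 t=14 v=3: DROP (t<22-1); WM=22
i=5 t=26 v=8: → [21,28); WM=25
i=6 t=29 v=5: → [28,35); WM=28; [21,28) fires=8
i=7 t=14 v=9: DROP (t<28-1); WM=28
i=8 t=32 v=1: → [28,35); WM=31
i=9 t=33 v=2: → [28,35); WM=32
i=10 t=36 v=2: → [35,42); WM=35; [28,35) fires=5
i=11 t=30 v=9: DROP (t<35-1); WM=35
i=12 t=41 v=8: → [35,42); WM=40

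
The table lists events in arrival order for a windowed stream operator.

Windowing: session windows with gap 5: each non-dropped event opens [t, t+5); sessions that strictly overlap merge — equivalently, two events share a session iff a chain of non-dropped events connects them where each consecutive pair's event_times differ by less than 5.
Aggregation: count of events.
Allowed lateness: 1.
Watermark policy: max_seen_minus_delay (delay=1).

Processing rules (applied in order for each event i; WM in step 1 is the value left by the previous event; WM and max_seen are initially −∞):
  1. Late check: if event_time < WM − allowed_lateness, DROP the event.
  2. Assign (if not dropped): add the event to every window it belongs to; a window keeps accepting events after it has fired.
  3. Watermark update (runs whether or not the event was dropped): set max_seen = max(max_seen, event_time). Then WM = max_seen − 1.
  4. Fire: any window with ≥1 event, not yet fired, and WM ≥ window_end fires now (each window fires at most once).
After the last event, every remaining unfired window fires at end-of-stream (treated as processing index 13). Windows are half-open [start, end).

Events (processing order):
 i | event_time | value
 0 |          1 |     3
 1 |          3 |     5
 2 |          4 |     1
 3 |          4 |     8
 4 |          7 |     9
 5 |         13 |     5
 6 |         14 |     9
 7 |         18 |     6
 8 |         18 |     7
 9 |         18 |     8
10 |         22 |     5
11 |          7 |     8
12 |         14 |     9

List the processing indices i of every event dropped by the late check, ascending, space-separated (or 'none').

i=0 t=1 v=3: → [1,6); WM=0
i=1 t=3 v=5: → [1,8); WM=2
i=2 t=4 v=1: → [1,9); WM=3
i=3 t=4 v=8: → [1,9); WM=3
i=4 t=7 v=9: → [1,12); WM=6
i=5 t=13 v=5: → [13,18); WM=12
i=6 t=14 v=9: → [13,19); WM=13
i=7 t=18 v=6: → [13,23); WM=17
i=8 t=18 v=7: → [13,23); WM=17
i=9 t=18 v=8: → [13,23); WM=17
i=10 t=22 v=5: → [13,27); WM=21
i=11 t=7 v=8: DROP (t<21-1); WM=21
i=12 t=14 v=9: DROP (t<21-1); WM=21

11 12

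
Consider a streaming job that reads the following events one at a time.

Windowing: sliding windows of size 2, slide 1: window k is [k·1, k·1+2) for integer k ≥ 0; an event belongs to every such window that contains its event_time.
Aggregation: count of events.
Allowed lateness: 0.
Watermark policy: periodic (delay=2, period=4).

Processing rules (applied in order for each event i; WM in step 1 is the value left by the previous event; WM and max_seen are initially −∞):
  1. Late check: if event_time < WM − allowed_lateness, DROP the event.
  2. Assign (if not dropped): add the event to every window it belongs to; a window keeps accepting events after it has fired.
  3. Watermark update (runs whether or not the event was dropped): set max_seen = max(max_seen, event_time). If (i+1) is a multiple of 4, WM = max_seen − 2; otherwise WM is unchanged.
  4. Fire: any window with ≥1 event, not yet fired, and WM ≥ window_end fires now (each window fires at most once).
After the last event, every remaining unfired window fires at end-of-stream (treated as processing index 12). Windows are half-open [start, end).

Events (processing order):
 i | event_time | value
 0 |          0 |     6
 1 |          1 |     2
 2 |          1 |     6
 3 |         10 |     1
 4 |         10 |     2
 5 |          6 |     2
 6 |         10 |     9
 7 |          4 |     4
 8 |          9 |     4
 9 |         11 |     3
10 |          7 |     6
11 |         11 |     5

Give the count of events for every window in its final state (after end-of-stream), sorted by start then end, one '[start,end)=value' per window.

[0,2)=3 [1,3)=2 [8,10)=1 [9,11)=4 [10,12)=5 [11,13)=2

i=0 t=0 v=6: → [0,2); WM=−∞
i=1 t=1 v=2: → [1,3),[0,2); WM=−∞
i=2 t=1 v=6: → [1,3),[0,2); WM=−∞
i=3 t=10 v=1: → [10,12),[9,11); WM=8; [0,2) fires=3 [1,3) fires=2
i=4 t=10 v=2: → [10,12),[9,11); WM=8
i=5 t=6 v=2: DROP (t<8-0); WM=8
i=6 t=10 v=9: → [10,12),[9,11); WM=8
i=7 t=4 v=4: DROP (t<8-0); WM=8
i=8 t=9 v=4: → [9,11),[8,10); WM=8
i=9 t=11 v=3: → [11,13),[10,12); WM=8
i=10 t=7 v=6: DROP (t<8-0); WM=8
i=11 t=11 v=5: → [11,13),[10,12); WM=9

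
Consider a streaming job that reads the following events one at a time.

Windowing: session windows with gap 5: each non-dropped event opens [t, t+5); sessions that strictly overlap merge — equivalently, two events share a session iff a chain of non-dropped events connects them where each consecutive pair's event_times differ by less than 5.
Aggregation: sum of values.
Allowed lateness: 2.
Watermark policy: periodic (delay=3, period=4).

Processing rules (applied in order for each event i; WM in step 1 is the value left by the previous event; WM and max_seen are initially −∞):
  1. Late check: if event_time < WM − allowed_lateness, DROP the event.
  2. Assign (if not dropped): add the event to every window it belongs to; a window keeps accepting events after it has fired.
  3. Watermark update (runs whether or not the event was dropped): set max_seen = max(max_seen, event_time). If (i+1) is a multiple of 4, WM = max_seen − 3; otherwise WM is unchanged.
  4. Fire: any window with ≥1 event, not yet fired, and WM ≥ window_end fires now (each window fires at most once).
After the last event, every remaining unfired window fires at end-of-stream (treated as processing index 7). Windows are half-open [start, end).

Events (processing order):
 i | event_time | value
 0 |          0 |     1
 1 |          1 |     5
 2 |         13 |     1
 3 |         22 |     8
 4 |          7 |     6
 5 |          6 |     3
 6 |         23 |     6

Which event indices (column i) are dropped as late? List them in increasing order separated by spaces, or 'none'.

i=0 t=0 v=1: → [0,5); WM=−∞
i=1 t=1 v=5: → [0,6); WM=−∞
i=2 t=13 v=1: → [13,18); WM=−∞
i=3 t=22 v=8: → [22,27); WM=19
i=4 t=7 v=6: DROP (t<19-2); WM=19
i=5 t=6 v=3: DROP (t<19-2); WM=19
i=6 t=23 v=6: → [22,28); WM=19

4 5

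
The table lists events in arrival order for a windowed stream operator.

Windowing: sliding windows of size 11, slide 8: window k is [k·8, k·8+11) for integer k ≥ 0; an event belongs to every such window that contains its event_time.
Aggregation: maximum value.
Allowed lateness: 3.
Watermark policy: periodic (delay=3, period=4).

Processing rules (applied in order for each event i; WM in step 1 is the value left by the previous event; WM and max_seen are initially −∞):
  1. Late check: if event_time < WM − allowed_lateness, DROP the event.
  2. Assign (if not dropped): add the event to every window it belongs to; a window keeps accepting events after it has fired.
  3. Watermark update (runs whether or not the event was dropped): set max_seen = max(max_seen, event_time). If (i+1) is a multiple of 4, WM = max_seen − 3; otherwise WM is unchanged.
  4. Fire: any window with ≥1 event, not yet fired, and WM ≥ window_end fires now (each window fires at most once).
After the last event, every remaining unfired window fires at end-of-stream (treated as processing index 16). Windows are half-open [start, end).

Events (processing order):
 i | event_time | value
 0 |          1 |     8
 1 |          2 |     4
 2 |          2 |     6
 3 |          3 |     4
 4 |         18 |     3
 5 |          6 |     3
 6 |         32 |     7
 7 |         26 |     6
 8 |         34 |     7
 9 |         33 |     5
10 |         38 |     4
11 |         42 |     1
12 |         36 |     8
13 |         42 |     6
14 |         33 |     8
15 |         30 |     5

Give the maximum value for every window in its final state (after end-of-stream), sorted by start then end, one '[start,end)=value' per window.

[0,11)=8 [8,19)=3 [16,27)=6 [24,35)=7 [32,43)=8 [40,51)=6

i=0 t=1 v=8: → [0,11); WM=−∞
i=1 t=2 v=4: → [0,11); WM=−∞
i=2 t=2 v=6: → [0,11); WM=−∞
i=3 t=3 v=4: → [0,11); WM=0
i=4 t=18 v=3: → [16,27),[8,19); WM=0
i=5 t=6 v=3: → [0,11); WM=0
i=6 t=32 v=7: → [32,43),[24,35); WM=0
i=7 t=26 v=6: → [24,35),[16,27); WM=29; [0,11) fires=8 [8,19) fires=3 [16,27) fires=6
i=8 t=34 v=7: → [32,43),[24,35); WM=29
i=9 t=33 v=5: → [32,43),[24,35); WM=29
i=10 t=38 v=4: → [32,43); WM=29
i=11 t=42 v=1: → [40,51),[32,43); WM=39; [24,35) fires=7
i=12 t=36 v=8: → [32,43); WM=39
i=13 t=42 v=6: → [40,51),[32,43); WM=39
i=14 t=33 v=8: DROP (t<39-3); WM=39
i=15 t=30 v=5: DROP (t<39-3); WM=39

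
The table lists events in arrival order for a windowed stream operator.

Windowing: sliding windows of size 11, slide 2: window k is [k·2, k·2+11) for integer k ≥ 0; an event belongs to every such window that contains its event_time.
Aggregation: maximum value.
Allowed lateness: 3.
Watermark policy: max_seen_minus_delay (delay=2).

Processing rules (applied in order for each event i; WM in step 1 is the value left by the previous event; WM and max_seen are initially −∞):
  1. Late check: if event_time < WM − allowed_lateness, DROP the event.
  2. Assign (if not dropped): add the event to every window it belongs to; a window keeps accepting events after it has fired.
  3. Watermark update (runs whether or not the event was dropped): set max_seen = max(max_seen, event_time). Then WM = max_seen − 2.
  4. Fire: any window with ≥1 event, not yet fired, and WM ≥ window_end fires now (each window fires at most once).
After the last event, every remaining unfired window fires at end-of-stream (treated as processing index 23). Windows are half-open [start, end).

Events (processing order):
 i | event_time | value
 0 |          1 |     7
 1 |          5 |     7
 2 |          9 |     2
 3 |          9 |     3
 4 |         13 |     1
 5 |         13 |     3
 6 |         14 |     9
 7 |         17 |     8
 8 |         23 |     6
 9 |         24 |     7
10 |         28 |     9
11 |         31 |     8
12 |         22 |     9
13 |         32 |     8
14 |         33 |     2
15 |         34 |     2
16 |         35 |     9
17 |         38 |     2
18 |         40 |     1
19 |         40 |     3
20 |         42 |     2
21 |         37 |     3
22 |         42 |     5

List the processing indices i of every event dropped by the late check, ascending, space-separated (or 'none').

i=0 t=1 v=7: → [0,11); WM=-1
i=1 t=5 v=7: → [4,15),[2,13),[0,11); WM=3
i=2 t=9 v=2: → [8,19),[6,17),[4,15),[2,13),[0,11); WM=7
i=3 t=9 v=3: → [8,19),[6,17),[4,15),[2,13),[0,11); WM=7
i=4 t=13 v=1: → [12,23),[10,21),[8,19),[6,17),[4,15); WM=11; [0,11) fires=7
i=5 t=13 v=3: → [12,23),[10,21),[8,19),[6,17),[4,15); WM=11
i=6 t=14 v=9: → [14,25),[12,23),[10,21),[8,19),[6,17),[4,15); WM=12
i=7 t=17 v=8: → [16,27),[14,25),[12,23),[10,21),[8,19); WM=15; [2,13) fires=7 [4,15) fires=9
i=8 t=23 v=6: → [22,33),[20,31),[18,29),[16,27),[14,25); WM=21; [6,17) fires=9 [8,19) fires=9 [10,21) fires=9
i=9 t=24 v=7: → [24,35),[22,33),[20,31),[18,29),[16,27),[14,25); WM=22
i=10 t=28 v=9: → [28,39),[26,37),[24,35),[22,33),[20,31),[18,29); WM=26; [12,23) fires=9 [14,25) fires=9
i=11 t=31 v=8: → [30,41),[28,39),[26,37),[24,35),[22,33); WM=29; [16,27) fires=8 [18,29) fires=9
i=12 t=22 v=9: DROP (t<29-3); WM=29
i=13 t=32 v=8: → [32,43),[30,41),[28,39),[26,37),[24,35),[22,33); WM=30
i=14 t=33 v=2: → [32,43),[30,41),[28,39),[26,37),[24,35); WM=31; [20,31) fires=9
i=15 t=34 v=2: → [34,45),[32,43),[30,41),[28,39),[26,37),[24,35); WM=32
i=16 t=35 v=9: → [34,45),[32,43),[30,41),[28,39),[26,37); WM=33; [22,33) fires=9
i=17 t=38 v=2: → [38,49),[36,47),[34,45),[32,43),[30,41),[28,39); WM=36; [24,35) fires=9
i=18 t=40 v=1: → [40,51),[38,49),[36,47),[34,45),[32,43),[30,41); WM=38; [26,37) fires=9
i=19 t=40 v=3: → [40,51),[38,49),[36,47),[34,45),[32,43),[30,41); WM=38
i=20 t=42 v=2: → [42,53),[40,51),[38,49),[36,47),[34,45),[32,43); WM=40; [28,39) fires=9
i=21 t=37 v=3: → [36,47),[34,45),[32,43),[30,41),[28,39); WM=40
i=22 t=42 v=5: → [42,53),[40,51),[38,49),[36,47),[34,45),[32,43); WM=40

12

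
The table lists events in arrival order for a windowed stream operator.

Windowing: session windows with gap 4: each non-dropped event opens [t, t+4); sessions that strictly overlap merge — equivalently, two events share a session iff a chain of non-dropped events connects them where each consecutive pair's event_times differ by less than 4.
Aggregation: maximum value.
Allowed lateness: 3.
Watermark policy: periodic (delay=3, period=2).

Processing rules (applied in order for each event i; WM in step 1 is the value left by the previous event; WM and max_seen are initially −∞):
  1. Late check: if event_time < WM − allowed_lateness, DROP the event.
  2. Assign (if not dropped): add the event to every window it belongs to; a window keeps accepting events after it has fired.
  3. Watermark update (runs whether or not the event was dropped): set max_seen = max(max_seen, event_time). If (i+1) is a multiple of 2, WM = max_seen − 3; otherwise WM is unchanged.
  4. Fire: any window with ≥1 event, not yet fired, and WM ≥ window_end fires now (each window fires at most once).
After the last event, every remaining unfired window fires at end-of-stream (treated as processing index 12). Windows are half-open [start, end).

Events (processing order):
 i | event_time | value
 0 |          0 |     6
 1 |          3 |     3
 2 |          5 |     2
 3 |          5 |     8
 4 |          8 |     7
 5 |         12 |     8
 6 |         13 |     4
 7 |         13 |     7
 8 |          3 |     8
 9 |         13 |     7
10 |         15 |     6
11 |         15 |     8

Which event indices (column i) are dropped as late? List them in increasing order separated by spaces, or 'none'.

i=0 t=0 v=6: → [0,4); WM=−∞
i=1 t=3 v=3: → [0,7); WM=0
i=2 t=5 v=2: → [0,9); WM=0
i=3 t=5 v=8: → [0,9); WM=2
i=4 t=8 v=7: → [0,12); WM=2
i=5 t=12 v=8: → [12,16); WM=9
i=6 t=13 v=4: → [12,17); WM=9
i=7 t=13 v=7: → [12,17); WM=10
i=8 t=3 v=8: DROP (t<10-3); WM=10
i=9 t=13 v=7: → [12,17); WM=10
i=10 t=15 v=6: → [12,19); WM=10
i=11 t=15 v=8: → [12,19); WM=12

8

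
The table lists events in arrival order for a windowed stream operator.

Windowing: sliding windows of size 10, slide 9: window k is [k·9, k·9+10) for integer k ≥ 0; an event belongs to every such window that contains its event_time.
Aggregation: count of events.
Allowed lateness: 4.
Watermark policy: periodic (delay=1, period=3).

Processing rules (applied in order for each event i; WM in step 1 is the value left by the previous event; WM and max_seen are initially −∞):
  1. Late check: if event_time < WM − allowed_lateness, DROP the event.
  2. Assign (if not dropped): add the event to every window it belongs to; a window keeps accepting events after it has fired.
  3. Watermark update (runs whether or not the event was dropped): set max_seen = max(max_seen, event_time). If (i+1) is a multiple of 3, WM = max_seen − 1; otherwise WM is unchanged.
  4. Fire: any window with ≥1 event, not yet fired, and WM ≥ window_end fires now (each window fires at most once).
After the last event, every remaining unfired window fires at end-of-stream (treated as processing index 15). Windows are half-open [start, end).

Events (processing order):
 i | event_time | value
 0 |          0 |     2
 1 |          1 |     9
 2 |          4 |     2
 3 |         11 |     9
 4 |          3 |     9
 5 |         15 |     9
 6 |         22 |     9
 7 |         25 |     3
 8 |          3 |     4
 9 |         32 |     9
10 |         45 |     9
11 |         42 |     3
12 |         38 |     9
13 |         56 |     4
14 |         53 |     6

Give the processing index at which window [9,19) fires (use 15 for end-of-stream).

8

i=0 t=0 v=2: → [0,10); WM=−∞
i=1 t=1 v=9: → [0,10); WM=−∞
i=2 t=4 v=2: → [0,10); WM=3
i=3 t=11 v=9: → [9,19); WM=3
i=4 t=3 v=9: → [0,10); WM=3
i=5 t=15 v=9: → [9,19); WM=14; [0,10) fires=4
i=6 t=22 v=9: → [18,28); WM=14
i=7 t=25 v=3: → [18,28); WM=14
i=8 t=3 v=4: DROP (t<14-4); WM=24; [9,19) fires=2
i=9 t=32 v=9: → [27,37); WM=24
i=10 t=45 v=9: → [45,55),[36,46); WM=24
i=11 t=42 v=3: → [36,46); WM=44; [18,28) fires=2 [27,37) fires=1
i=12 t=38 v=9: DROP (t<44-4); WM=44
i=13 t=56 v=4: → [54,64); WM=44
i=14 t=53 v=6: → [45,55); WM=55; [36,46) fires=2 [45,55) fires=2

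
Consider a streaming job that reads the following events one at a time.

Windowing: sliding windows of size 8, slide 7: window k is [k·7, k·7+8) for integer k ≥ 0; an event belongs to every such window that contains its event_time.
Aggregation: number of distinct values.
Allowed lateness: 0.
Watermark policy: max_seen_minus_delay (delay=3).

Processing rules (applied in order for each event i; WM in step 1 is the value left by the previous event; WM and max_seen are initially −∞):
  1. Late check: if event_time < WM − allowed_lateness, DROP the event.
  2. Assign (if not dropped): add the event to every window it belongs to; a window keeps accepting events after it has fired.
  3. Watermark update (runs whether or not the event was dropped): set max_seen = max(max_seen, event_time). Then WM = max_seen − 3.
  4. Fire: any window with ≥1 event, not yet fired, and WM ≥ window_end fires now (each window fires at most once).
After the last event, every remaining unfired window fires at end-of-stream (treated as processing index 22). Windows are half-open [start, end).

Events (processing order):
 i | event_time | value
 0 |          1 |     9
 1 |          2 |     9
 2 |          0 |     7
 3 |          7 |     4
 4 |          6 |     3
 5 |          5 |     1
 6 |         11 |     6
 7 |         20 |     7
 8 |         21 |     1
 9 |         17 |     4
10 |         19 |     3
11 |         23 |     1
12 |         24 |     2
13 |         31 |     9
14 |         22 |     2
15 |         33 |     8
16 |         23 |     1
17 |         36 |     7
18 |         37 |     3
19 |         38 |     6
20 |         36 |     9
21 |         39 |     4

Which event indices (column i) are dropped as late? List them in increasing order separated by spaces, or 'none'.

i=0 t=1 v=9: → [0,8); WM=-2
i=1 t=2 v=9: → [0,8); WM=-1
i=2 t=0 v=7: → [0,8); WM=-1
i=3 t=7 v=4: → [7,15),[0,8); WM=4
i=4 t=6 v=3: → [0,8); WM=4
i=5 t=5 v=1: → [0,8); WM=4
i=6 t=11 v=6: → [7,15); WM=8; [0,8) fires=5
i=7 t=20 v=7: → [14,22); WM=17; [7,15) fires=2
i=8 t=21 v=1: → [21,29),[14,22); WM=18
i=9 t=17 v=4: DROP (t<18-0); WM=18
i=10 t=19 v=3: → [14,22); WM=18
i=11 t=23 v=1: → [21,29); WM=20
i=12 t=24 v=2: → [21,29); WM=21
i=13 t=31 v=9: → [28,36); WM=28; [14,22) fires=3
i=14 t=22 v=2: DROP (t<28-0); WM=28
i=15 t=33 v=8: → [28,36); WM=30; [21,29) fires=2
i=16 t=23 v=1: DROP (t<30-0); WM=30
i=17 t=36 v=7: → [35,43); WM=33
i=18 t=37 v=3: → [35,43); WM=34
i=19 t=38 v=6: → [35,43); WM=35
i=20 t=36 v=9: → [35,43); WM=35
i=21 t=39 v=4: → [35,43); WM=36; [28,36) fires=2

9 14 16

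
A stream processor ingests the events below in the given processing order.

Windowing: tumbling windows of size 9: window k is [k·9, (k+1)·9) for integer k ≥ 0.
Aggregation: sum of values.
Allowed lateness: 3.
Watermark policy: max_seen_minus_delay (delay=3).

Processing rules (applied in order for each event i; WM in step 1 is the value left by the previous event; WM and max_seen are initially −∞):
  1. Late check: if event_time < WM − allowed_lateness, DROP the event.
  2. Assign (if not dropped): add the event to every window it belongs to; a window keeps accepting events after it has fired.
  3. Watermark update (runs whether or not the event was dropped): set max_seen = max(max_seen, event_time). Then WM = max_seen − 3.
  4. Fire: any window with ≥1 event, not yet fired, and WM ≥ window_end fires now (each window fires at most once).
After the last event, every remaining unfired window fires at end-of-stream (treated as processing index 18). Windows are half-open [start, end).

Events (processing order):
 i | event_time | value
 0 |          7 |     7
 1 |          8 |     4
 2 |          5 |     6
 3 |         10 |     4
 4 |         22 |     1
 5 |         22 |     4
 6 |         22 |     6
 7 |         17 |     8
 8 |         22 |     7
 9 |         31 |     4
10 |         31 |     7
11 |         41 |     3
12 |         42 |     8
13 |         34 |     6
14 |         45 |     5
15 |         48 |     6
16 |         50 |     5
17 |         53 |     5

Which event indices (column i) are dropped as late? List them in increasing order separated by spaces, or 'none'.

i=0 t=7 v=7: → [0,9); WM=4
i=1 t=8 v=4: → [0,9); WM=5
i=2 t=5 v=6: → [0,9); WM=5
i=3 t=10 v=4: → [9,18); WM=7
i=4 t=22 v=1: → [18,27); WM=19; [0,9) fires=17 [9,18) fires=4
i=5 t=22 v=4: → [18,27); WM=19
i=6 t=22 v=6: → [18,27); WM=19
i=7 t=17 v=8: → [9,18); WM=19
i=8 t=22 v=7: → [18,27); WM=19
i=9 t=31 v=4: → [27,36); WM=28; [18,27) fires=18
i=10 t=31 v=7: → [27,36); WM=28
i=11 t=41 v=3: → [36,45); WM=38; [27,36) fires=11
i=12 t=42 v=8: → [36,45); WM=39
i=13 t=34 v=6: DROP (t<39-3); WM=39
i=14 t=45 v=5: → [45,54); WM=42
i=15 t=48 v=6: → [45,54); WM=45; [36,45) fires=11
i=16 t=50 v=5: → [45,54); WM=47
i=17 t=53 v=5: → [45,54); WM=50

13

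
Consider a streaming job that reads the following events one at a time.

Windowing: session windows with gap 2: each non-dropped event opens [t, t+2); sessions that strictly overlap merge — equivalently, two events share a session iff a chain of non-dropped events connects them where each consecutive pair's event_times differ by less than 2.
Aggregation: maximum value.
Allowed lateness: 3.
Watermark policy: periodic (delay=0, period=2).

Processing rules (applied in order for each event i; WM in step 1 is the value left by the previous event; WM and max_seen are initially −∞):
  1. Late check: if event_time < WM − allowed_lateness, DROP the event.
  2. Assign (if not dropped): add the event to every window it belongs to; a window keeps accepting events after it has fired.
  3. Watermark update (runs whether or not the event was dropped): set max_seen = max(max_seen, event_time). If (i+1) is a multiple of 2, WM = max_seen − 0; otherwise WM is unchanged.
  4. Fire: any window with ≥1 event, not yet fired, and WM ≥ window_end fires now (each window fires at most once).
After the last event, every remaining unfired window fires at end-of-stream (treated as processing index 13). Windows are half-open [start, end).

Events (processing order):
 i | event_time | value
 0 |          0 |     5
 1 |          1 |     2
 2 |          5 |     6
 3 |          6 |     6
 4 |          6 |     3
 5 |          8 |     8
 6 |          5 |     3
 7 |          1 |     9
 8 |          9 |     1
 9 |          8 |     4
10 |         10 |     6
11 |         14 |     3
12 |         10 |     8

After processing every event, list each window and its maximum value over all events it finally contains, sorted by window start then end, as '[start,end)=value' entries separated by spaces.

i=0 t=0 v=5: → [0,2); WM=−∞
i=1 t=1 v=2: → [0,3); WM=1
i=2 t=5 v=6: → [5,7); WM=1
i=3 t=6 v=6: → [5,8); WM=6
i=4 t=6 v=3: → [5,8); WM=6
i=5 t=8 v=8: → [8,10); WM=8
i=6 t=5 v=3: → [5,8); WM=8
i=7 t=1 v=9: DROP (t<8-3); WM=8
i=8 t=9 v=1: → [8,11); WM=8
i=9 t=8 v=4: → [8,11); WM=9
i=10 t=10 v=6: → [8,12); WM=9
i=11 t=14 v=3: → [14,16); WM=14
i=12 t=10 v=8: DROP (t<14-3); WM=14

[0,3)=5 [5,8)=6 [8,12)=8 [14,16)=3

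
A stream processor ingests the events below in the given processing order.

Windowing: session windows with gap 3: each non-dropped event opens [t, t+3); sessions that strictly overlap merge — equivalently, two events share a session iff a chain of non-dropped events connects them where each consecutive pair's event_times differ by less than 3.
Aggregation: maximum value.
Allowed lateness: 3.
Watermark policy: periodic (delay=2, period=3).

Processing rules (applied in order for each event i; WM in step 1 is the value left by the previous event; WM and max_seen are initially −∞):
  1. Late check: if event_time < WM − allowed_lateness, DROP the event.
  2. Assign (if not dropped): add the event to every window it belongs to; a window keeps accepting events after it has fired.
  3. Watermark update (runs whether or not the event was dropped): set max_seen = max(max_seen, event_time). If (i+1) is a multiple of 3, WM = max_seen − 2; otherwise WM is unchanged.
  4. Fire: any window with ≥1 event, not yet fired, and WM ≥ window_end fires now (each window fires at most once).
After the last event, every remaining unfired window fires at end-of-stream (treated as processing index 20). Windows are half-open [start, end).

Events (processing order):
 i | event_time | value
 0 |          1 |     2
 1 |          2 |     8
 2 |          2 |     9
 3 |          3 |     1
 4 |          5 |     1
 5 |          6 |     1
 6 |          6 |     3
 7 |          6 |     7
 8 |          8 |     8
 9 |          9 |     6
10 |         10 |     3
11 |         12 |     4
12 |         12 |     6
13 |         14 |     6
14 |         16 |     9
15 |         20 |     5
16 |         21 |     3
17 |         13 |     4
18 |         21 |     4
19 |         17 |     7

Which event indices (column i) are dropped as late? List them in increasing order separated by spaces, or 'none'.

i=0 t=1 v=2: → [1,4); WM=−∞
i=1 t=2 v=8: → [1,5); WM=−∞
i=2 t=2 v=9: → [1,5); WM=0
i=3 t=3 v=1: → [1,6); WM=0
i=4 t=5 v=1: → [1,8); WM=0
i=5 t=6 v=1: → [1,9); WM=4
i=6 t=6 v=3: → [1,9); WM=4
i=7 t=6 v=7: → [1,9); WM=4
i=8 t=8 v=8: → [1,11); WM=6
i=9 t=9 v=6: → [1,12); WM=6
i=10 t=10 v=3: → [1,13); WM=6
i=11 t=12 v=4: → [1,15); WM=10
i=12 t=12 v=6: → [1,15); WM=10
i=13 t=14 v=6: → [1,17); WM=10
i=14 t=16 v=9: → [1,19); WM=14
i=15 t=20 v=5: → [20,23); WM=14
i=16 t=21 v=3: → [20,24); WM=14
i=17 t=13 v=4: → [1,19); WM=19
i=18 t=21 v=4: → [20,24); WM=19
i=19 t=17 v=7: → [1,20); WM=19

none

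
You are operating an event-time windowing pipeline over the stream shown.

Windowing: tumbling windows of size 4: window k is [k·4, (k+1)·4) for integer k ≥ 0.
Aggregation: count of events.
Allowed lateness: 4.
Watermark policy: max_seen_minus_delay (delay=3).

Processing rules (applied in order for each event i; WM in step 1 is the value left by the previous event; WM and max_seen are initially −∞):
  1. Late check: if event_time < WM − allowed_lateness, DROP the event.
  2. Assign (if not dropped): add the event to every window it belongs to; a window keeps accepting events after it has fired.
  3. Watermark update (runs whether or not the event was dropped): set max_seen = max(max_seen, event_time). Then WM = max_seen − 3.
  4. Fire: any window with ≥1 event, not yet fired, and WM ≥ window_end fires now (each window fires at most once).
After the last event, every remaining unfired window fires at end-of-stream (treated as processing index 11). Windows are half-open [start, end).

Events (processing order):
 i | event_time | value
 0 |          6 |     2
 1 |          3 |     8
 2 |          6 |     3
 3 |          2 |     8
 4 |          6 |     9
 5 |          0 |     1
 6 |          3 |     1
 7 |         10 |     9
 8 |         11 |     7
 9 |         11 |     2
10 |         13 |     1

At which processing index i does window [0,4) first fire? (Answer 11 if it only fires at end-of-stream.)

i=0 t=6 v=2: → [4,8); WM=3
i=1 t=3 v=8: → [0,4); WM=3
i=2 t=6 v=3: → [4,8); WM=3
i=3 t=2 v=8: → [0,4); WM=3
i=4 t=6 v=9: → [4,8); WM=3
i=5 t=0 v=1: → [0,4); WM=3
i=6 t=3 v=1: → [0,4); WM=3
i=7 t=10 v=9: → [8,12); WM=7; [0,4) fires=4
i=8 t=11 v=7: → [8,12); WM=8; [4,8) fires=3
i=9 t=11 v=2: → [8,12); WM=8
i=10 t=13 v=1: → [12,16); WM=10

7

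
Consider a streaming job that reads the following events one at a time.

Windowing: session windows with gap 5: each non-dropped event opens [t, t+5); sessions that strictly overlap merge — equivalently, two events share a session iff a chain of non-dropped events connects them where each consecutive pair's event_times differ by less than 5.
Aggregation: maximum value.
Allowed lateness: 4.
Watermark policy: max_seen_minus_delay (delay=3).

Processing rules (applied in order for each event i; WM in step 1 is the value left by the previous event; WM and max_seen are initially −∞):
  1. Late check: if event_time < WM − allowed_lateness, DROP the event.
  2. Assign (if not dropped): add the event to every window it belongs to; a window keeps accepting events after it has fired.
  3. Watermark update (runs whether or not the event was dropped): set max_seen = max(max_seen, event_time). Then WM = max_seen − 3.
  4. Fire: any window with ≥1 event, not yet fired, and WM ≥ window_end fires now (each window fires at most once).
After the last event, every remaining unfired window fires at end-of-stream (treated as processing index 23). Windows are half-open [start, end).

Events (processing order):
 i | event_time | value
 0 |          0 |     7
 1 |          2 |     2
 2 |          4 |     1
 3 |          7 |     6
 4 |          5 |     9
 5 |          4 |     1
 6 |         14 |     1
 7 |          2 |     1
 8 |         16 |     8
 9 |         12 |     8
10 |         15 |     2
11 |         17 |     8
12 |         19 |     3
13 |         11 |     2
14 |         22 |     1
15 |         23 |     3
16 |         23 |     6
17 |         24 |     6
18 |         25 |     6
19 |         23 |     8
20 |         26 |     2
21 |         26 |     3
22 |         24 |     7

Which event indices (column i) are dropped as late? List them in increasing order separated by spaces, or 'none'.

i=0 t=0 v=7: → [0,5); WM=-3
i=1 t=2 v=2: → [0,7); WM=-1
i=2 t=4 v=1: → [0,9); WM=1
i=3 t=7 v=6: → [0,12); WM=4
i=4 t=5 v=9: → [0,12); WM=4
i=5 t=4 v=1: → [0,12); WM=4
i=6 t=14 v=1: → [14,19); WM=11
i=7 t=2 v=1: DROP (t<11-4); WM=11
i=8 t=16 v=8: → [14,21); WM=13
i=9 t=12 v=8: → [12,21); WM=13
i=10 t=15 v=2: → [12,21); WM=13
i=11 t=17 v=8: → [12,22); WM=14
i=12 t=19 v=3: → [12,24); WM=16
i=13 t=11 v=2: DROP (t<16-4); WM=16
i=14 t=22 v=1: → [12,27); WM=19
i=15 t=23 v=3: → [12,28); WM=20
i=16 t=23 v=6: → [12,28); WM=20
i=17 t=24 v=6: → [12,29); WM=21
i=18 t=25 v=6: → [12,30); WM=22
i=19 t=23 v=8: → [12,30); WM=22
i=20 t=26 v=2: → [12,31); WM=23
i=21 t=26 v=3: → [12,31); WM=23
i=22 t=24 v=7: → [12,31); WM=23

7 13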